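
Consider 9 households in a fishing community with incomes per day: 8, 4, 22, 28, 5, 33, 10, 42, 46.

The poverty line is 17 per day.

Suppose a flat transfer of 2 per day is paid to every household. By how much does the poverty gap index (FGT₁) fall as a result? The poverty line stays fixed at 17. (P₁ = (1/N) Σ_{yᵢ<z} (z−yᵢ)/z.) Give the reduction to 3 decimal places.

Before: below the line — 4, 5, 8, 10; poverty gap index (FGT₁) = 0.26797.
After the 2 transfer: below the line — 6, 7, 10, 12; poverty gap index (FGT₁) = 0.21569.
Reduction = 0.26797 − 0.21569 = 0.052.

0.052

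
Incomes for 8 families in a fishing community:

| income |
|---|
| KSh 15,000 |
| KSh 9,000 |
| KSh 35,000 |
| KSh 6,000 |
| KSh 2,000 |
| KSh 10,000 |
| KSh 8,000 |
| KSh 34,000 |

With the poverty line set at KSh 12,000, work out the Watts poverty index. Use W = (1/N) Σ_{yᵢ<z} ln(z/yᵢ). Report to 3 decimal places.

0.420

Below z: KSh 2,000, KSh 6,000, KSh 8,000, KSh 9,000, KSh 10,000 (q = 5 of N = 8).
ln(z/y) terms: ln(12000/2000) = 1.7918; ln(12000/6000) = 0.6931; ln(12000/8000) = 0.4055; ln(12000/9000) = 0.2877; ln(12000/10000) = 0.1823.
W = 3.360375 / 8 = 0.420.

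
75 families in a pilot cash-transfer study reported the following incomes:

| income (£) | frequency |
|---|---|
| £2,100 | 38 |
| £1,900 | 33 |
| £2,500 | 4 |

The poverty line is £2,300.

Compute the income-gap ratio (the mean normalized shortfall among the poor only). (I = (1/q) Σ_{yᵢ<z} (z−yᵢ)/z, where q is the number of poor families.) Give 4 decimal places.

0.1274

Below the line: 33×£1,900, 38×£2,100 (q = 71 of N = 75).
Relative gaps: 0.1739 (×33), 0.0870 (×38); sum = 9.043478.
I averages over the q = 71 poor units only: 9.043478 / 71 = 0.1274.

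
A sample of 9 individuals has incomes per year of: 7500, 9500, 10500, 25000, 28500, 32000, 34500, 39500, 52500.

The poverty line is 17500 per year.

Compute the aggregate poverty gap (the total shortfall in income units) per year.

Below the line: 7500, 9500, 10500 (q = 3 of N = 9).
Individual gaps: 17500−7500 = 10000; 17500−9500 = 8000; 17500−10500 = 7000.
Aggregate gap = 25000.

25000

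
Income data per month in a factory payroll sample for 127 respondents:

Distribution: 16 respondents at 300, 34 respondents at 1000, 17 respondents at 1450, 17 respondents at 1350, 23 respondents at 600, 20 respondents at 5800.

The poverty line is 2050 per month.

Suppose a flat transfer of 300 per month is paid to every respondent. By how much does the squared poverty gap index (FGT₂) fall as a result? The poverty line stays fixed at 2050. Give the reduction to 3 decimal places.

Before: below the line — 16×300, 23×600, 34×1000, 17×1350, 17×1450; squared poverty gap index (FGT₂) = 0.27972.
After the 300 transfer: below the line — 16×600, 23×900, 34×1300, 17×1650, 17×1750; squared poverty gap index (FGT₂) = 0.16382.
Reduction = 0.27972 − 0.16382 = 0.116.

0.116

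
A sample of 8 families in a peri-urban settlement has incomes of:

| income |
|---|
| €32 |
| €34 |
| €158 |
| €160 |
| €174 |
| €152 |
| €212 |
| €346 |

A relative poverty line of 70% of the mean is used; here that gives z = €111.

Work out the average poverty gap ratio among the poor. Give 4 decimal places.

Below the line: €32, €34 (q = 2 of N = 8).
Relative gaps: 0.7117, 0.6937; sum = 1.405405.
The income-gap ratio divides by q (the poor only): 1.405405 / 2 = 0.7027.

0.7027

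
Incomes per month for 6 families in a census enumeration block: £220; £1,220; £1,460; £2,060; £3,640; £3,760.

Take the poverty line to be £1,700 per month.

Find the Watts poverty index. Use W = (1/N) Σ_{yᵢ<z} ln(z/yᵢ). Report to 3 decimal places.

0.421

Below the line: £220, £1,220, £1,460 (q = 3 of N = 6).
Log gaps: ln(1700/220) = 2.0448; ln(1700/1220) = 0.3318; ln(1700/1460) = 0.1522.
W = 2.528725 / 6 = 0.421.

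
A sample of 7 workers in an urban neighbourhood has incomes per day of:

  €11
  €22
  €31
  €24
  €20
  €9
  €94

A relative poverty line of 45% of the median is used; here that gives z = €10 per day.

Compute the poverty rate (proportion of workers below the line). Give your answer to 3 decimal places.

0.143

1 of the 7 workers have income below €10.
H = 1/7 = 0.143.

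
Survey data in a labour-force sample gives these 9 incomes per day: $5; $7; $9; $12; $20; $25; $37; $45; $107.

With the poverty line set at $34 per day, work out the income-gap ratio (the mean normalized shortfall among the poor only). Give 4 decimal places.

0.6176

Poor units: $5, $7, $9, $12, $20, $25 (q = 6 of N = 9).
Relative gaps: 0.8529, 0.7941, 0.7353, 0.6471, 0.4118, 0.2647; sum = 3.705882.
The income-gap ratio divides by q (the poor only): 3.705882 / 6 = 0.6176.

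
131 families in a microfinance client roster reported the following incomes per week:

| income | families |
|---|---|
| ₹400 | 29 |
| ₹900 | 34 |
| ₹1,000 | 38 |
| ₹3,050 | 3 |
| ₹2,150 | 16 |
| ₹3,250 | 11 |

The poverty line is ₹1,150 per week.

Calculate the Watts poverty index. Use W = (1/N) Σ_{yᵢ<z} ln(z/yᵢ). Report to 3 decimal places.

Below z: 29×₹400, 34×₹900, 38×₹1,000 (q = 101 of N = 131).
Log shortfalls: ln(1150/400) = 1.0561 (×29); ln(1150/900) = 0.2451 (×34); ln(1150/1000) = 0.1398 (×38).
W = 44.270645 / 131 = 0.338.

0.338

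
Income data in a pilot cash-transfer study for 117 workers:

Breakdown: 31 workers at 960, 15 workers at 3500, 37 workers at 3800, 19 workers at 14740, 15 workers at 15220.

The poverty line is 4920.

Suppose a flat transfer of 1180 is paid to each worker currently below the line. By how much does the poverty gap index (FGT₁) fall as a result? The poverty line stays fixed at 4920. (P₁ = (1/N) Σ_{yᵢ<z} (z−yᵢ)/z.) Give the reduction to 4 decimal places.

Before: below the line — 31×960, 15×3500, 37×3800; poverty gap index (FGT₁) = 0.322250.
After the 1180 transfer: below the line — 31×2140, 15×4680; poverty gap index (FGT₁) = 0.155966.
Reduction = 0.322250 − 0.155966 = 0.1663.

0.1663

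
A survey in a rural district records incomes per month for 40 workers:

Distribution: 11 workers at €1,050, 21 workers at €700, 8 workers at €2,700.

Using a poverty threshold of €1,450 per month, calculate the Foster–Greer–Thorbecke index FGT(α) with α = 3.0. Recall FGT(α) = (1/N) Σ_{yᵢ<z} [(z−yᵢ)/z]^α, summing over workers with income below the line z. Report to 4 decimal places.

0.0784

Below z: 21×€700, 11×€1,050 (q = 32 of N = 40).
Normalized shortfalls: (1450−700)/1450 = 0.5172 (×21); (1450−1050)/1450 = 0.2759 (×11).
Raised to α = 3.0: 0.13838 (×21); 0.02099 (×11).
Sum = 3.136947; FGT(3.0) = 3.136947 / 40 = 0.0784.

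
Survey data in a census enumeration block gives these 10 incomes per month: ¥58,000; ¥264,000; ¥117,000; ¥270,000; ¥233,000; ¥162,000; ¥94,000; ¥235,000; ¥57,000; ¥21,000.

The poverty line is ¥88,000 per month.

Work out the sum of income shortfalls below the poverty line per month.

¥128,000

Below z: ¥21,000, ¥57,000, ¥58,000 (q = 3 of N = 10).
Individual gaps: 88000−21000 = 67000; 88000−57000 = 31000; 88000−58000 = 30000.
Aggregate gap = ¥128,000.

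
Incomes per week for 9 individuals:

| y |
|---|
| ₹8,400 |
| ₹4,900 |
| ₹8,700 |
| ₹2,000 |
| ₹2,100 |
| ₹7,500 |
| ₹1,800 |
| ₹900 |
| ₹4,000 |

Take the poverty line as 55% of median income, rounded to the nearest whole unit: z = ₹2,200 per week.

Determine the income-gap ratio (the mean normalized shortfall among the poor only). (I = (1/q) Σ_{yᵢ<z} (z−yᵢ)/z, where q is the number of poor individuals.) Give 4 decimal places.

0.2273

Below z: ₹900, ₹1,800, ₹2,000, ₹2,100 (q = 4 of N = 9).
Shortfall ratios (z−y)/z: 0.5909, 0.1818, 0.0909, 0.0455; sum = 0.909091.
I averages over the q = 4 poor units only: 0.909091 / 4 = 0.2273.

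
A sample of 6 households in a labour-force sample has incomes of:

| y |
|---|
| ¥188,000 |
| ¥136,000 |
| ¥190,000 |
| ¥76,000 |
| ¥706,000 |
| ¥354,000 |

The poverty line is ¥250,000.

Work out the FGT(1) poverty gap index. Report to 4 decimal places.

0.2733

Below z: ¥76,000, ¥136,000, ¥188,000, ¥190,000 (q = 4 of N = 6).
Gap ratios (z−y)/z: (250000−76000)/250000 = 0.6960; (250000−136000)/250000 = 0.4560; (250000−188000)/250000 = 0.2480; (250000−190000)/250000 = 0.2400.
Sum of shortfalls = 1.640000; P₁ averages over all N: 1.640000 / 6 = 0.2733.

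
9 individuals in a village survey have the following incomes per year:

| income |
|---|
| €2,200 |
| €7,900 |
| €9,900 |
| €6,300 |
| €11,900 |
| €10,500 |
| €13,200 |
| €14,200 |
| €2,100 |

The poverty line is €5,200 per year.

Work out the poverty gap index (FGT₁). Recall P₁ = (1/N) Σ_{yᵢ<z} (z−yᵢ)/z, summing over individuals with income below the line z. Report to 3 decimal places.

0.130

Below the line: €2,100, €2,200 (q = 2 of N = 9).
Normalized shortfalls: (5200−2100)/5200 = 0.5962; (5200−2200)/5200 = 0.5769.
Sum of shortfalls = 1.173077; P₁ averages over all N: 1.173077 / 9 = 0.130.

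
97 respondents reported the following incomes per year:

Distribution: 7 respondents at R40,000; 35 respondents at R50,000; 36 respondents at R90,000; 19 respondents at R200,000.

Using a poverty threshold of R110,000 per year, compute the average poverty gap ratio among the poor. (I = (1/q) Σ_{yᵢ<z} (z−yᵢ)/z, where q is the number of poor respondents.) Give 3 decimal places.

Below z: 7×R40,000, 35×R50,000, 36×R90,000 (q = 78 of N = 97).
Shortfall ratios (z−y)/z: 0.6364 (×7), 0.5455 (×35), 0.1818 (×36); sum = 30.090909.
I averages over the q = 78 poor units only: 30.090909 / 78 = 0.386.

0.386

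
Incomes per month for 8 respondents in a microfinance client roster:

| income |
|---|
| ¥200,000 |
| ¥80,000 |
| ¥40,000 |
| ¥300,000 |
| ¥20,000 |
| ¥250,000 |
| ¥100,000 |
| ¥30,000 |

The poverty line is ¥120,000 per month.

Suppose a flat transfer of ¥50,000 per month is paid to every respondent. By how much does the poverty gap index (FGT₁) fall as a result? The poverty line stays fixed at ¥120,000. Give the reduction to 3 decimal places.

Before: below the line — ¥20,000, ¥30,000, ¥40,000, ¥80,000, ¥100,000; poverty gap index (FGT₁) = 0.34375.
After the ¥50,000 transfer: below the line — ¥70,000, ¥80,000, ¥90,000; poverty gap index (FGT₁) = 0.12500.
Reduction = 0.34375 − 0.12500 = 0.219.

0.219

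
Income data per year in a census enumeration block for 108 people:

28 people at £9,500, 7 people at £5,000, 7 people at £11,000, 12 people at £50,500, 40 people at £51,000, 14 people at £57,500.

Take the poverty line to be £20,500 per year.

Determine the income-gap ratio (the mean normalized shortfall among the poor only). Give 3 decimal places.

Below the line: 7×£5,000, 28×£9,500, 7×£11,000 (q = 42 of N = 108).
Shortfall ratios (z−y)/z: 0.7561 (×7), 0.5366 (×28), 0.4634 (×7); sum = 23.560976.
I averages over the q = 42 poor units only: 23.560976 / 42 = 0.561.

0.561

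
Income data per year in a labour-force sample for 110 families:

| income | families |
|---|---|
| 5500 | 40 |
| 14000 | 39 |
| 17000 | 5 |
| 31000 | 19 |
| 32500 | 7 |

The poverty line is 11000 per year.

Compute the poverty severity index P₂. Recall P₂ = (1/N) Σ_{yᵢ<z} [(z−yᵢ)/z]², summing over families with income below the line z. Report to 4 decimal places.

Below the line: 40×5500 (q = 40 of N = 110).
Shortfall ratios: (11000−5500)/11000 = 0.5000 (×40).
Squared: 0.2500 (×40).
Sum = 10.000000; P₂ = 10.000000 / 110 = 0.0909.

0.0909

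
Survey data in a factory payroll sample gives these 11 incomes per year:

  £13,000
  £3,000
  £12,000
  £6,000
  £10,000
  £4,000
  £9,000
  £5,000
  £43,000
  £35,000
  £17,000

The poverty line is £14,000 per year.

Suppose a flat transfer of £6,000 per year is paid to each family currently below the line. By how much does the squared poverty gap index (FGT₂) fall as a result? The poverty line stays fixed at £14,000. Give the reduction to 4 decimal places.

Before: below the line — £3,000, £4,000, £5,000, £6,000, £9,000, £10,000, £12,000, £13,000; squared poverty gap index (FGT₂) = 0.191095.
After the £6,000 transfer: below the line — £9,000, £10,000, £11,000, £12,000; squared poverty gap index (FGT₂) = 0.025046.
Reduction = 0.191095 − 0.025046 = 0.1660.

0.1660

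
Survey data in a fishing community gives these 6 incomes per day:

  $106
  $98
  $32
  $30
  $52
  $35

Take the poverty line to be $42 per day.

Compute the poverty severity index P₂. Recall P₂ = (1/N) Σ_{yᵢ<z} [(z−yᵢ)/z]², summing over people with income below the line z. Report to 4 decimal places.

Below the line: $30, $32, $35 (q = 3 of N = 6).
Relative gaps: (42−30)/42 = 0.2857; (42−32)/42 = 0.2381; (42−35)/42 = 0.1667.
Squared: 0.0816; 0.0567; 0.0278.
Sum = 0.166100; P₂ = 0.166100 / 6 = 0.0277.

0.0277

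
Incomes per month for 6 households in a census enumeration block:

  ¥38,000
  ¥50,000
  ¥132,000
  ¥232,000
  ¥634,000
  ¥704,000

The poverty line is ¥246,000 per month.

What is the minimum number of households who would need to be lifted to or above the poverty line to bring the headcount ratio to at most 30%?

Currently q = 4 of N = 6 are below the line (H = 0.667).
A headcount ratio of at most 30% allows at most ⌊0.30 × 6⌋ = 1 poor households.
So at least 4 − 1 = 3 must be lifted.

3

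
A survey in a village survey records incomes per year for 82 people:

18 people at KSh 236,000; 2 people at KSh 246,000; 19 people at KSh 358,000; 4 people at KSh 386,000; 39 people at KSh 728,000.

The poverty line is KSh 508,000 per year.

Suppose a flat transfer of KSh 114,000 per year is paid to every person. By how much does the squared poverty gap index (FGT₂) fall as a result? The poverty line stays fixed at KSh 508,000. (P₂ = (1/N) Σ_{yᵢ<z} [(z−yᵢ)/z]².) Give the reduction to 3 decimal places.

0.068

Before: below the line — 18×KSh 236,000, 2×KSh 246,000, 19×KSh 358,000, 4×KSh 386,000; squared poverty gap index (FGT₂) = 0.09243.
After the KSh 114,000 transfer: below the line — 18×KSh 350,000, 2×KSh 360,000, 19×KSh 472,000, 4×KSh 500,000; squared poverty gap index (FGT₂) = 0.02448.
Reduction = 0.09243 − 0.02448 = 0.068.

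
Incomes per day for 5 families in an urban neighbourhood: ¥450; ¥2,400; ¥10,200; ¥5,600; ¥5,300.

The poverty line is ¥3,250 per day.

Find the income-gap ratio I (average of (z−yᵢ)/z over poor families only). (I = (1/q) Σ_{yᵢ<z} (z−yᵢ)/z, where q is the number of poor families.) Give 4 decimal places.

0.5615

Incomes under z: ¥450, ¥2,400 (q = 2 of N = 5).
Relative gaps: 0.8615, 0.2615; sum = 1.123077.
The income-gap ratio divides by q (the poor only): 1.123077 / 2 = 0.5615.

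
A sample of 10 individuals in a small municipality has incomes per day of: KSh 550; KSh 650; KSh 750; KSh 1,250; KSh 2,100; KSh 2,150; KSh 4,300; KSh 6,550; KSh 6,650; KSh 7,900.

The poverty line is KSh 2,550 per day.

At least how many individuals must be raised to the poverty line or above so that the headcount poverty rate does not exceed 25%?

Currently q = 6 of N = 10 are below the line (H = 0.600).
A headcount ratio of at most 25% allows at most ⌊0.25 × 10⌋ = 2 poor individuals.
So at least 6 − 2 = 4 must be lifted.

4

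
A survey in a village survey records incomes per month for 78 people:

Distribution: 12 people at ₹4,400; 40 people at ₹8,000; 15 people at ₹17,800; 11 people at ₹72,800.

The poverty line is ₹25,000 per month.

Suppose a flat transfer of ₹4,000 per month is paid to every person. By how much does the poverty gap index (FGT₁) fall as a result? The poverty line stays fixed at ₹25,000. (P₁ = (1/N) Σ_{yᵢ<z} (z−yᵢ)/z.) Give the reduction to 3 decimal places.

Before: below the line — 12×₹4,400, 40×₹8,000, 15×₹17,800; poverty gap index (FGT₁) = 0.53087.
After the ₹4,000 transfer: below the line — 12×₹8,400, 40×₹12,000, 15×₹21,800; poverty gap index (FGT₁) = 0.39344.
Reduction = 0.53087 − 0.39344 = 0.137.

0.137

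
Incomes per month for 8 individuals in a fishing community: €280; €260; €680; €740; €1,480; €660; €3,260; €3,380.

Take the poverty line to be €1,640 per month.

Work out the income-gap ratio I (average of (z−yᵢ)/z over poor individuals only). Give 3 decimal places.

Below z: €260, €280, €660, €680, €740, €1,480 (q = 6 of N = 8).
Relative gaps: 0.8415, 0.8293, 0.5976, 0.5854, 0.5488, 0.0976; sum = 3.500000.
I averages over the q = 6 poor units only: 3.500000 / 6 = 0.583.

0.583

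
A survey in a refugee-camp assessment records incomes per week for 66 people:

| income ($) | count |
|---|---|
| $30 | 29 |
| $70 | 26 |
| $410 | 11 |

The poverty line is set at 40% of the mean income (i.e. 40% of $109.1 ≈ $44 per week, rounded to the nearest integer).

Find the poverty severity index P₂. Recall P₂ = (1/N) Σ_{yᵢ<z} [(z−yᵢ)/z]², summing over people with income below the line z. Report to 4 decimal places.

Poor units: 29×$30 (q = 29 of N = 66).
Gap ratios (z−y)/z: (44−30)/44 = 0.3182 (×29).
Squared: 0.1012 (×29).
Sum = 2.935950; P₂ = 2.935950 / 66 = 0.0445.

0.0445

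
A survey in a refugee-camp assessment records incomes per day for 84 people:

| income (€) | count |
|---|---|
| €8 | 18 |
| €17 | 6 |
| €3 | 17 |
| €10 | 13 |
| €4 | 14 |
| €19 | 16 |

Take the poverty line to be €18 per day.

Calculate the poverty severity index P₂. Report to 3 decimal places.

Incomes under z: 17×€3, 14×€4, 18×€8, 13×€10, 6×€17 (q = 68 of N = 84).
Relative gaps: (18−3)/18 = 0.8333 (×17); (18−4)/18 = 0.7778 (×14); (18−8)/18 = 0.5556 (×18); (18−10)/18 = 0.4444 (×13); (18−17)/18 = 0.0556 (×6).
Squared: 0.6944 (×17); 0.6049 (×14); 0.3086 (×18); 0.1975 (×13); 0.0031 (×6).
Sum = 28.416667; P₂ = 28.416667 / 84 = 0.338.

0.338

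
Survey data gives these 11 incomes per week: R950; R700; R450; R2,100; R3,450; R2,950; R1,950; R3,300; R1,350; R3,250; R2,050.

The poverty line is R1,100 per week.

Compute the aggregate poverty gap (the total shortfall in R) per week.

Below z: R450, R700, R950 (q = 3 of N = 11).
Individual gaps: 1100−450 = 650; 1100−700 = 400; 1100−950 = 150.
Aggregate gap = R1,200.

R1,200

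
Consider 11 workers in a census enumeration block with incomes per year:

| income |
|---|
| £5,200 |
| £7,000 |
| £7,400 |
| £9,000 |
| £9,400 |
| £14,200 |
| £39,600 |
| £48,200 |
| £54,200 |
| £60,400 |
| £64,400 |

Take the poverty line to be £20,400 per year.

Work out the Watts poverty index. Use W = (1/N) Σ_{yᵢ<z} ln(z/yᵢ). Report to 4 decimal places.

0.4915

Below the line: £5,200, £7,000, £7,400, £9,000, £9,400, £14,200 (q = 6 of N = 11).
ln(z/y) terms: ln(20400/5200) = 1.3669; ln(20400/7000) = 1.0696; ln(20400/7400) = 1.0141; ln(20400/9000) = 0.8183; ln(20400/9400) = 0.7748; ln(20400/14200) = 0.3623.
W = 5.405984 / 11 = 0.4915.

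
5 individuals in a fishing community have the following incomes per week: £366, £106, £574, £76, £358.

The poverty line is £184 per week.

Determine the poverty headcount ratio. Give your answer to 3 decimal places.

0.400

2 of the 5 individuals have income below £184.
H = 2/5 = 0.400.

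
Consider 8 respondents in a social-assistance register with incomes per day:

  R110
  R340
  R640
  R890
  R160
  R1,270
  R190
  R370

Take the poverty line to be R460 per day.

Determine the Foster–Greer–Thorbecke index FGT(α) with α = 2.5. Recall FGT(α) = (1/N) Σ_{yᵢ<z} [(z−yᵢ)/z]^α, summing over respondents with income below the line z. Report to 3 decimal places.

0.146

Below the line: R110, R160, R190, R340, R370 (q = 5 of N = 8).
Shortfall ratios: (460−110)/460 = 0.7609; (460−160)/460 = 0.6522; (460−190)/460 = 0.5870; (460−340)/460 = 0.2609; (460−370)/460 = 0.1957.
Raised to α = 2.5: 0.50498; 0.34349; 0.26395; 0.03476; 0.01693.
Sum = 1.164103; FGT(2.5) = 1.164103 / 8 = 0.146.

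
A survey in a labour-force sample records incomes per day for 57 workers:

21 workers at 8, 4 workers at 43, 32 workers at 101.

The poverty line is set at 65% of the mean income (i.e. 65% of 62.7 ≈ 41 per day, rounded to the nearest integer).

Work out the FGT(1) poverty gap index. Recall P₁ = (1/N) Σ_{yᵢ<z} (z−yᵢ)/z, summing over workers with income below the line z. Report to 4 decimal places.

0.2965

Incomes under z: 21×8 (q = 21 of N = 57).
Shortfall ratios: (41−8)/41 = 0.8049 (×21).
Σ = 16.902439. Dividing by the full population N = 57 gives P₁ = 0.2965.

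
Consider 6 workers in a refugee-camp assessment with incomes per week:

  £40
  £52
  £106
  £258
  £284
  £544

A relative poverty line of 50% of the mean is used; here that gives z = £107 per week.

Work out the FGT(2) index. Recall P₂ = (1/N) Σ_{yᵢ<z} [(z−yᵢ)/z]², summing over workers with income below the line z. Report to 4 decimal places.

0.1094

Incomes under z: £40, £52, £106 (q = 3 of N = 6).
Shortfall ratios: (107−40)/107 = 0.6262; (107−52)/107 = 0.5140; (107−106)/107 = 0.0093.
Squared: 0.3921; 0.2642; 0.0001.
Sum = 0.656389; P₂ = 0.656389 / 6 = 0.1094.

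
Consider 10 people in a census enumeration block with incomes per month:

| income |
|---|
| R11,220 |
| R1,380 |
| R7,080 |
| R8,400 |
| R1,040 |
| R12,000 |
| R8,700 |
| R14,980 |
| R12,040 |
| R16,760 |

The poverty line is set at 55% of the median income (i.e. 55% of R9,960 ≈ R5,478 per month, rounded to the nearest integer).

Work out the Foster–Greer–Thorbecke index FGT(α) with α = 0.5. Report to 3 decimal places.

0.177

Below the line: R1,040, R1,380 (q = 2 of N = 10).
Relative gaps: (5478−1040)/5478 = 0.8101; (5478−1380)/5478 = 0.7481.
Raised to α = 0.5: 0.90008; 0.86492.
Sum = 1.765001; FGT(0.5) = 1.765001 / 10 = 0.177.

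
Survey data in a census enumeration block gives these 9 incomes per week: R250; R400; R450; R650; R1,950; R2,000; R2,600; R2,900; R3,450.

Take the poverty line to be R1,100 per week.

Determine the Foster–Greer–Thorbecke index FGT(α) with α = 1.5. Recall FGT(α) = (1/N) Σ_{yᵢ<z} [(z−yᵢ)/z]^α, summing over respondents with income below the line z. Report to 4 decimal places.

0.2114

Poor units: R250, R400, R450, R650 (q = 4 of N = 9).
Normalized shortfalls: (1100−250)/1100 = 0.7727; (1100−400)/1100 = 0.6364; (1100−450)/1100 = 0.5909; (1100−650)/1100 = 0.4091.
Raised to α = 1.5: 0.67927; 0.50764; 0.45424; 0.26166.
Sum = 1.902799; FGT(1.5) = 1.902799 / 9 = 0.2114.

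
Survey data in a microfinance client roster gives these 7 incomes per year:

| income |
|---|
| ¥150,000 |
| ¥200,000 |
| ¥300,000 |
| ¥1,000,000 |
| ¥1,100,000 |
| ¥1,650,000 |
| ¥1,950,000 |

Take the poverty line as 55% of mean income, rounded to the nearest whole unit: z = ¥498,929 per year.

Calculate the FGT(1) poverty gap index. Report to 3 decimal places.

0.242

Incomes under z: ¥150,000, ¥200,000, ¥300,000 (q = 3 of N = 7).
Gap ratios (z−y)/z: (498929−150000)/498929 = 0.6994; (498929−200000)/498929 = 0.5991; (498929−300000)/498929 = 0.3987.
Σ = 1.697209. Dividing by the full population N = 7 gives P₁ = 0.242.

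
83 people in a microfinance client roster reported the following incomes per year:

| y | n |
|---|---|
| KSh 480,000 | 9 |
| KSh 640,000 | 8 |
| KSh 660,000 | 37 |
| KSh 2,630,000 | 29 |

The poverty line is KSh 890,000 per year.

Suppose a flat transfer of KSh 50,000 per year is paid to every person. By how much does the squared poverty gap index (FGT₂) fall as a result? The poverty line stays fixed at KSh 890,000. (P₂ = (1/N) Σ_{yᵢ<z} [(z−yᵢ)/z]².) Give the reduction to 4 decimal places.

0.0195

Before: below the line — 9×KSh 480,000, 8×KSh 640,000, 37×KSh 660,000; squared poverty gap index (FGT₂) = 0.060389.
After the KSh 50,000 transfer: below the line — 9×KSh 530,000, 8×KSh 690,000, 37×KSh 710,000; squared poverty gap index (FGT₂) = 0.040843.
Reduction = 0.060389 − 0.040843 = 0.0195.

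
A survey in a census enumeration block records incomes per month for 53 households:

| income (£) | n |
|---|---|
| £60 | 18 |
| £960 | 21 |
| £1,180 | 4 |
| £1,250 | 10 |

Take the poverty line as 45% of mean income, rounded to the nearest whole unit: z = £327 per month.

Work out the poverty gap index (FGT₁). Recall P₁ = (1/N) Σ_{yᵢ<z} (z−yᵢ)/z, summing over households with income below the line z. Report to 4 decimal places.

Incomes under z: 18×£60 (q = 18 of N = 53).
Shortfall ratios: (327−60)/327 = 0.8165 (×18).
Sum of shortfalls = 14.697248; P₁ averages over all N: 14.697248 / 53 = 0.2773.

0.2773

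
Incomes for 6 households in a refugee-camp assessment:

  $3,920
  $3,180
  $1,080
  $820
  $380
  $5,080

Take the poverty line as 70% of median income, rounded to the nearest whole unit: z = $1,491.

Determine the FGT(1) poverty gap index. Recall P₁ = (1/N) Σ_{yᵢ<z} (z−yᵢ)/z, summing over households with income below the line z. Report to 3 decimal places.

Below z: $380, $820, $1,080 (q = 3 of N = 6).
Gap ratios (z−y)/z: (1491−380)/1491 = 0.7451; (1491−820)/1491 = 0.4500; (1491−1080)/1491 = 0.2757.
Σ = 1.470825. Dividing by the full population N = 6 gives P₁ = 0.245.

0.245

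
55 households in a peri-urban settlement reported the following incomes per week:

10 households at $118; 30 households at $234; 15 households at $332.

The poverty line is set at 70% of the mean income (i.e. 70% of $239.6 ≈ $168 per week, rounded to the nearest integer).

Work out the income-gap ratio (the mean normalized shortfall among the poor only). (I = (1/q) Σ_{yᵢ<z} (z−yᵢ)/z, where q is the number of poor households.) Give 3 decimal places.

0.298

Below the line: 10×$118 (q = 10 of N = 55).
Relative gaps: 0.2976 (×10); sum = 2.976190.
The income-gap ratio divides by q (the poor only): 2.976190 / 10 = 0.298.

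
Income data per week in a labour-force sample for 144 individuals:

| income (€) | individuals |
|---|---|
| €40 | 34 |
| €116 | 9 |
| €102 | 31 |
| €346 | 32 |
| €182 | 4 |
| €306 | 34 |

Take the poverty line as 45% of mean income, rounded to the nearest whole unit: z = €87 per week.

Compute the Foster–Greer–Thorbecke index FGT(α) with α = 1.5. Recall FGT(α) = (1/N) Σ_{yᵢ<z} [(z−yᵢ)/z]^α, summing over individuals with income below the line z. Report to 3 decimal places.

Below the line: 34×€40 (q = 34 of N = 144).
Normalized shortfalls: (87−40)/87 = 0.5402 (×34).
Raised to α = 1.5: 0.39707 (×34).
Sum = 13.500406; FGT(1.5) = 13.500406 / 144 = 0.094.

0.094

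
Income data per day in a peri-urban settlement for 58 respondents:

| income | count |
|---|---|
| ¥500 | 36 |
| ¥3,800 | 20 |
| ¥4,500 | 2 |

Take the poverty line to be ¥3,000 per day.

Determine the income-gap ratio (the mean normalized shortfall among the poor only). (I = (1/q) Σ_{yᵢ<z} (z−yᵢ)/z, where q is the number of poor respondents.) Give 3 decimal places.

0.833

Incomes under z: 36×¥500 (q = 36 of N = 58).
Relative gaps: 0.8333 (×36); sum = 30.000000.
The income-gap ratio divides by q (the poor only): 30.000000 / 36 = 0.833.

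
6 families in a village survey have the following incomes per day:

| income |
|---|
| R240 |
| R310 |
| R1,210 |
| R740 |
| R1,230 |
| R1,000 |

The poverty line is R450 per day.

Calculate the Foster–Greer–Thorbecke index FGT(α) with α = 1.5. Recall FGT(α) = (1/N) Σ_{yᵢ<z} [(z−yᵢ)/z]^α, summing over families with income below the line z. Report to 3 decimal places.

Below z: R240, R310 (q = 2 of N = 6).
Shortfall ratios: (450−240)/450 = 0.4667; (450−310)/450 = 0.3111.
Raised to α = 1.5: 0.31879; 0.17353.
Sum = 0.492324; FGT(1.5) = 0.492324 / 6 = 0.082.

0.082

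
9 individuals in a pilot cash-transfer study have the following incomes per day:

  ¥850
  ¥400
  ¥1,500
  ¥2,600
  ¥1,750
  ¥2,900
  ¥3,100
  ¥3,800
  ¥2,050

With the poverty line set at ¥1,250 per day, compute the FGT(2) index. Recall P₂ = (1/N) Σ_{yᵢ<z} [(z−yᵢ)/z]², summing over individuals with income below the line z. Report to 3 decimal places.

Below the line: ¥400, ¥850 (q = 2 of N = 9).
Relative gaps: (1250−400)/1250 = 0.6800; (1250−850)/1250 = 0.3200.
Squared: 0.4624; 0.1024.
Sum = 0.564800; P₂ = 0.564800 / 9 = 0.063.

0.063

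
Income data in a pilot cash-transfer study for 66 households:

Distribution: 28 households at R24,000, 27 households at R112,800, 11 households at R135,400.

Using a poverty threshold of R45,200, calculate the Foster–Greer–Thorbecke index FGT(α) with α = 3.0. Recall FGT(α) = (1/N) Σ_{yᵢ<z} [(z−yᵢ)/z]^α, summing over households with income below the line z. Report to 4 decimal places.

0.0438

Below the line: 28×R24,000 (q = 28 of N = 66).
Normalized shortfalls: (45200−24000)/45200 = 0.4690 (×28).
Raised to α = 3.0: 0.10318 (×28).
Sum = 2.889018; FGT(3.0) = 2.889018 / 66 = 0.0438.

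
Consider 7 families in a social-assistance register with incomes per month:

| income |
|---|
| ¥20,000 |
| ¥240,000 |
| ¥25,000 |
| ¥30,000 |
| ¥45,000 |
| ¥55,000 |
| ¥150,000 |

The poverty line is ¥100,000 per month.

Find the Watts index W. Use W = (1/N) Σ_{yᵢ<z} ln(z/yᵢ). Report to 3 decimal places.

0.799

Poor units: ¥20,000, ¥25,000, ¥30,000, ¥45,000, ¥55,000 (q = 5 of N = 7).
Log gaps: ln(100000/20000) = 1.6094; ln(100000/25000) = 1.3863; ln(100000/30000) = 1.2040; ln(100000/45000) = 0.7985; ln(100000/55000) = 0.5978.
W = 5.596050 / 7 = 0.799.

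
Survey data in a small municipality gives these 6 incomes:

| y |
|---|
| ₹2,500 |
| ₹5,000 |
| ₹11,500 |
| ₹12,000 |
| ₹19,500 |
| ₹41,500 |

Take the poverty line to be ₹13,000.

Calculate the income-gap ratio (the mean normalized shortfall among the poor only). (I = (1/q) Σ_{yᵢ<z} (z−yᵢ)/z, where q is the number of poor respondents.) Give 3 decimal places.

Incomes under z: ₹2,500, ₹5,000, ₹11,500, ₹12,000 (q = 4 of N = 6).
Shortfall ratios (z−y)/z: 0.8077, 0.6154, 0.1154, 0.0769; sum = 1.615385.
The income-gap ratio divides by q (the poor only): 1.615385 / 4 = 0.404.

0.404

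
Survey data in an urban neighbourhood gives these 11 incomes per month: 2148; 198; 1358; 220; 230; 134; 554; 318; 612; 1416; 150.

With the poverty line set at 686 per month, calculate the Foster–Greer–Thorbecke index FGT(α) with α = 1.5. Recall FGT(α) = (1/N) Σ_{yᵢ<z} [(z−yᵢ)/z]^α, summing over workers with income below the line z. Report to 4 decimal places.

0.3297

Below z: 134, 150, 198, 220, 230, 318, 554, 612 (q = 8 of N = 11).
Gap ratios (z−y)/z: (686−134)/686 = 0.8047; (686−150)/686 = 0.7813; (686−198)/686 = 0.7114; (686−220)/686 = 0.6793; (686−230)/686 = 0.6647; (686−318)/686 = 0.5364; (686−554)/686 = 0.1924; (686−612)/686 = 0.1079.
Raised to α = 1.5: 0.72181; 0.69065; 0.59999; 0.55988; 0.54195; 0.39290; 0.08441; 0.03543.
Sum = 3.627021; FGT(1.5) = 3.627021 / 11 = 0.3297.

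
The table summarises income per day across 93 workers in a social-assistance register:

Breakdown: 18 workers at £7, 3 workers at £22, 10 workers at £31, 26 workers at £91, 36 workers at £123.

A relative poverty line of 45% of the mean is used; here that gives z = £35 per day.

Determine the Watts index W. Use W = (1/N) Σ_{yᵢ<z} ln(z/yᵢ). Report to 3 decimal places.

Incomes under z: 18×£7, 3×£22, 10×£31 (q = 31 of N = 93).
ln(z/y) terms: ln(35/7) = 1.6094 (×18); ln(35/22) = 0.4643 (×3); ln(35/31) = 0.1214 (×10).
W = 31.576408 / 93 = 0.340.

0.340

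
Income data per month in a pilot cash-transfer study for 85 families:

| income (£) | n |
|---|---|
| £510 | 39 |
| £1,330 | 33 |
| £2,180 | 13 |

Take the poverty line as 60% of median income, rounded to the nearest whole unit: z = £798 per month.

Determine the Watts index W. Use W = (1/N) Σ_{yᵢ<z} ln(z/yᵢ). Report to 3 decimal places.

Below the line: 39×£510 (q = 39 of N = 85).
Log gaps: ln(798/510) = 0.4477 (×39).
W = 17.460217 / 85 = 0.205.

0.205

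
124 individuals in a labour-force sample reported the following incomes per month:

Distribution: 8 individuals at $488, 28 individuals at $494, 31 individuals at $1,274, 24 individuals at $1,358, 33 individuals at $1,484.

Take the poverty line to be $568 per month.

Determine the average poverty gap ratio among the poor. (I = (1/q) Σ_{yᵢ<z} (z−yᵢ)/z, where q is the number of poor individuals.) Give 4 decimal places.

0.1326

Poor units: 8×$488, 28×$494 (q = 36 of N = 124).
Shortfall ratios (z−y)/z: 0.1408 (×8), 0.1303 (×28); sum = 4.774648.
The income-gap ratio divides by q (the poor only): 4.774648 / 36 = 0.1326.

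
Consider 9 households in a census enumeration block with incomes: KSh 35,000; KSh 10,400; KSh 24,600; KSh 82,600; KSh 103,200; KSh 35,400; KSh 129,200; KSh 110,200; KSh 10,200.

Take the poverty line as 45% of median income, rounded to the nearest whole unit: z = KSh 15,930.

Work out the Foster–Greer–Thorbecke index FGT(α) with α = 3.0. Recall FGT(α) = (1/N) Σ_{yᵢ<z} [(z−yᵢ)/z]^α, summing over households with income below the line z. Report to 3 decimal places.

0.010

Below the line: KSh 10,200, KSh 10,400 (q = 2 of N = 9).
Relative gaps: (15930−10200)/15930 = 0.3597; (15930−10400)/15930 = 0.3471.
Raised to α = 3.0: 0.04654; 0.04183.
Sum = 0.088373; FGT(3.0) = 0.088373 / 9 = 0.010.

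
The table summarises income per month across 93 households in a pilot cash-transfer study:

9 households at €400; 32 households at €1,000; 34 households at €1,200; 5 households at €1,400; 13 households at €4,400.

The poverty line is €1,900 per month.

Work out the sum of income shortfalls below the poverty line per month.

€68,600

Poor units: 9×€400, 32×€1,000, 34×€1,200, 5×€1,400 (q = 80 of N = 93).
Individual gaps: 9×(1900−400) = 13500; 32×(1900−1000) = 28800; 34×(1900−1200) = 23800; 5×(1900−1400) = 2500.
Aggregate gap = €68,600.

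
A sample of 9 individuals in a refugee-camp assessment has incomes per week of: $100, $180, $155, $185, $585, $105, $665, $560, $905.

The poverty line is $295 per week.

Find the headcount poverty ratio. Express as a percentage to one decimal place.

5 of the 9 individuals have income below $295.
H = 5/9 = 55.6%.

55.6%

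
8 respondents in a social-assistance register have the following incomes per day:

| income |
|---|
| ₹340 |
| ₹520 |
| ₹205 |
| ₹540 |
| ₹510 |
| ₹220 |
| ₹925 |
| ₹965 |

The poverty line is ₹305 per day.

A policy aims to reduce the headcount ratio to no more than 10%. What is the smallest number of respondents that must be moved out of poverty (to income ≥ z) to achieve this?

2 of the 8 respondents are poor, so H = 2/8 = 0.250.
A headcount ratio of at most 10% allows at most ⌊0.10 × 8⌋ = 0 poor respondents.
So at least 2 − 0 = 2 must be lifted.

2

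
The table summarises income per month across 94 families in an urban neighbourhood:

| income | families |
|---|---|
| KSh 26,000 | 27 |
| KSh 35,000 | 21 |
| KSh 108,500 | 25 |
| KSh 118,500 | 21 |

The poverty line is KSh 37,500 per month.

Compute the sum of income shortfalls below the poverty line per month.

Poor units: 27×KSh 26,000, 21×KSh 35,000 (q = 48 of N = 94).
Individual gaps: 27×(37500−26000) = 310500; 21×(37500−35000) = 52500.
Aggregate gap = KSh 363,000.

KSh 363,000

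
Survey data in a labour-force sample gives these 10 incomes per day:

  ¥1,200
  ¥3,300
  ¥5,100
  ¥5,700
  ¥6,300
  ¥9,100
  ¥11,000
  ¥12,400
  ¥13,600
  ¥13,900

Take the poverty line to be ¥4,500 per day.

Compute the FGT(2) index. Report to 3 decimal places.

Below the line: ¥1,200, ¥3,300 (q = 2 of N = 10).
Shortfall ratios: (4500−1200)/4500 = 0.7333; (4500−3300)/4500 = 0.2667.
Squared: 0.5378; 0.0711.
Sum = 0.608889; P₂ = 0.608889 / 10 = 0.061.

0.061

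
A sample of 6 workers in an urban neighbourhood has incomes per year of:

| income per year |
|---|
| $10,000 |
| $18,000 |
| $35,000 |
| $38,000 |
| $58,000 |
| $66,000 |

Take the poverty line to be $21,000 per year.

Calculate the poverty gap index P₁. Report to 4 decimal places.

Below z: $10,000, $18,000 (q = 2 of N = 6).
Normalized shortfalls: (21000−10000)/21000 = 0.5238; (21000−18000)/21000 = 0.1429.
Sum of shortfalls = 0.666667; P₁ averages over all N: 0.666667 / 6 = 0.1111.

0.1111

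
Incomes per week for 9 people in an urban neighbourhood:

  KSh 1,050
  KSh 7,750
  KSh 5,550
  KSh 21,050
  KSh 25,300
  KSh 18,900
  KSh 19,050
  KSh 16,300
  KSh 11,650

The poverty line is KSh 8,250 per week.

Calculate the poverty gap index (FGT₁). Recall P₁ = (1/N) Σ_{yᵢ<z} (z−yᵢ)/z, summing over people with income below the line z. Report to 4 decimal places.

Below the line: KSh 1,050, KSh 5,550, KSh 7,750 (q = 3 of N = 9).
Normalized shortfalls: (8250−1050)/8250 = 0.8727; (8250−5550)/8250 = 0.3273; (8250−7750)/8250 = 0.0606.
Sum of shortfalls = 1.260606; P₁ averages over all N: 1.260606 / 9 = 0.1401.

0.1401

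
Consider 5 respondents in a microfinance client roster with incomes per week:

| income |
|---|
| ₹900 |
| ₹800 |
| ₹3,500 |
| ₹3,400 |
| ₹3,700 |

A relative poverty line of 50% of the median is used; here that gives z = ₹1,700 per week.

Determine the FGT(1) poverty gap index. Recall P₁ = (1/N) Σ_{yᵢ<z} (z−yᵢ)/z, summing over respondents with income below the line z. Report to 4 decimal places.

0.2000

Below the line: ₹800, ₹900 (q = 2 of N = 5).
Gap ratios (z−y)/z: (1700−800)/1700 = 0.5294; (1700−900)/1700 = 0.4706.
Sum of shortfalls = 1.000000; P₁ averages over all N: 1.000000 / 5 = 0.2000.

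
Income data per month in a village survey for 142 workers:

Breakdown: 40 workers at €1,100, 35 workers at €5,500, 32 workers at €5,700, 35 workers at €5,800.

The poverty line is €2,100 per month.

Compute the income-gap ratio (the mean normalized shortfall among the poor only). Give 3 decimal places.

Below the line: 40×€1,100 (q = 40 of N = 142).
Relative gaps: 0.4762 (×40); sum = 19.047619.
I averages over the q = 40 poor units only: 19.047619 / 40 = 0.476.

0.476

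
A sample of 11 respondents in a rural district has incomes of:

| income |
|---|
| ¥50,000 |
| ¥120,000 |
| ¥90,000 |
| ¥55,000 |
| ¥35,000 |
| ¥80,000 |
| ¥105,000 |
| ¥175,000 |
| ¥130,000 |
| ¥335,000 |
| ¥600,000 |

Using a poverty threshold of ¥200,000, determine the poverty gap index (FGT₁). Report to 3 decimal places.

0.436

Below the line: ¥35,000, ¥50,000, ¥55,000, ¥80,000, ¥90,000, ¥105,000, ¥120,000, ¥130,000, ¥175,000 (q = 9 of N = 11).
Relative gaps: (200000−35000)/200000 = 0.8250; (200000−50000)/200000 = 0.7500; (200000−55000)/200000 = 0.7250; (200000−80000)/200000 = 0.6000; (200000−90000)/200000 = 0.5500; (200000−105000)/200000 = 0.4750; (200000−120000)/200000 = 0.4000; (200000−130000)/200000 = 0.3500; (200000−175000)/200000 = 0.1250.
Sum of shortfalls = 4.800000; P₁ averages over all N: 4.800000 / 11 = 0.436.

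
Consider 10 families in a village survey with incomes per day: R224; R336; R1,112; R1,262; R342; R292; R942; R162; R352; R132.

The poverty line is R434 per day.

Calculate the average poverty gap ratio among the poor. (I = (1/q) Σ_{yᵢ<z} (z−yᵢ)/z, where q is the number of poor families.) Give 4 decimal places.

Poor units: R132, R162, R224, R292, R336, R342, R352 (q = 7 of N = 10).
Shortfall ratios (z−y)/z: 0.6959, 0.6267, 0.4839, 0.3272, 0.2258, 0.2120, 0.1889; sum = 2.760369.
The income-gap ratio divides by q (the poor only): 2.760369 / 7 = 0.3943.

0.3943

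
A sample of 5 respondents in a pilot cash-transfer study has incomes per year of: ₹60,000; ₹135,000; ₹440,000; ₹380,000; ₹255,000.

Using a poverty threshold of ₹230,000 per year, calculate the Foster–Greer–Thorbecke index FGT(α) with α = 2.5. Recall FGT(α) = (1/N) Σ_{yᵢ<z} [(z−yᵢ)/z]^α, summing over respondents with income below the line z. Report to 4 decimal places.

0.1159

Below the line: ₹60,000, ₹135,000 (q = 2 of N = 5).
Relative gaps: (230000−60000)/230000 = 0.7391; (230000−135000)/230000 = 0.4130.
Raised to α = 2.5: 0.46968; 0.10965.
Sum = 0.579326; FGT(2.5) = 0.579326 / 5 = 0.1159.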